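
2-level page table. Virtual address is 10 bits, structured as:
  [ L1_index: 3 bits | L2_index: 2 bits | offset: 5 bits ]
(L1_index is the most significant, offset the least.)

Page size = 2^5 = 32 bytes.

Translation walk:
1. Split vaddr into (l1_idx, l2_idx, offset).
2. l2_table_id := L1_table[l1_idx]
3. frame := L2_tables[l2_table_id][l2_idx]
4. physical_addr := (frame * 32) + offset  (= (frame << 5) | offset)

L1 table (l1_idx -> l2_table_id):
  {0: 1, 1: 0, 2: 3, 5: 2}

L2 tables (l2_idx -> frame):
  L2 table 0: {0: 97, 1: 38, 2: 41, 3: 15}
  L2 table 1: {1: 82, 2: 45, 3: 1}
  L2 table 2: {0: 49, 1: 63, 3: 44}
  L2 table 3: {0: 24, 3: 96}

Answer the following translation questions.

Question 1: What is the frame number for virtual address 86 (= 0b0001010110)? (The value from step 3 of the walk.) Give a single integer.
vaddr = 86: l1_idx=0, l2_idx=2
L1[0] = 1; L2[1][2] = 45

Answer: 45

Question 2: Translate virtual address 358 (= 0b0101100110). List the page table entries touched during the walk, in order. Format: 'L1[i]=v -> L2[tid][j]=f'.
Answer: L1[2]=3 -> L2[3][3]=96

Derivation:
vaddr = 358 = 0b0101100110
Split: l1_idx=2, l2_idx=3, offset=6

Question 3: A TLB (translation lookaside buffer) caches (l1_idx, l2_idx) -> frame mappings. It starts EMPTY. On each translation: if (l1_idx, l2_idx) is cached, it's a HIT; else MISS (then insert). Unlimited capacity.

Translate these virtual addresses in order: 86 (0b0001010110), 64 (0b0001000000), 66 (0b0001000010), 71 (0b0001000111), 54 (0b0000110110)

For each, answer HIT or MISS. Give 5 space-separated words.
Answer: MISS HIT HIT HIT MISS

Derivation:
vaddr=86: (0,2) not in TLB -> MISS, insert
vaddr=64: (0,2) in TLB -> HIT
vaddr=66: (0,2) in TLB -> HIT
vaddr=71: (0,2) in TLB -> HIT
vaddr=54: (0,1) not in TLB -> MISS, insert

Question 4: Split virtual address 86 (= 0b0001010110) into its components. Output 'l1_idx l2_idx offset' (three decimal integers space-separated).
vaddr = 86 = 0b0001010110
  top 3 bits -> l1_idx = 0
  next 2 bits -> l2_idx = 2
  bottom 5 bits -> offset = 22

Answer: 0 2 22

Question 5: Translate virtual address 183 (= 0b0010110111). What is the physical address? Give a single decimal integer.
Answer: 1239

Derivation:
vaddr = 183 = 0b0010110111
Split: l1_idx=1, l2_idx=1, offset=23
L1[1] = 0
L2[0][1] = 38
paddr = 38 * 32 + 23 = 1239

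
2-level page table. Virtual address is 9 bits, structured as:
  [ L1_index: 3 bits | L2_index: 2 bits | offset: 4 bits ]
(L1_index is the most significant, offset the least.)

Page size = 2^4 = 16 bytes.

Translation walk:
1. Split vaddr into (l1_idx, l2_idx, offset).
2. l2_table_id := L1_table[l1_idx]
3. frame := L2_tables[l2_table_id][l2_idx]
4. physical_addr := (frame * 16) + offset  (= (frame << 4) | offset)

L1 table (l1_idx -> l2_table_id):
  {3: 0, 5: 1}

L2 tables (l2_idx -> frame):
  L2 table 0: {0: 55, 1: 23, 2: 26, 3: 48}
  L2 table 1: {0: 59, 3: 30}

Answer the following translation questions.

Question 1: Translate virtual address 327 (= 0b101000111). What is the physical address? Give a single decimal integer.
vaddr = 327 = 0b101000111
Split: l1_idx=5, l2_idx=0, offset=7
L1[5] = 1
L2[1][0] = 59
paddr = 59 * 16 + 7 = 951

Answer: 951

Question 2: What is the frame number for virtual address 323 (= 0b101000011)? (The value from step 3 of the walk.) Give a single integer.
Answer: 59

Derivation:
vaddr = 323: l1_idx=5, l2_idx=0
L1[5] = 1; L2[1][0] = 59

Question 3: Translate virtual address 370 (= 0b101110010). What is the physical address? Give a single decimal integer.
vaddr = 370 = 0b101110010
Split: l1_idx=5, l2_idx=3, offset=2
L1[5] = 1
L2[1][3] = 30
paddr = 30 * 16 + 2 = 482

Answer: 482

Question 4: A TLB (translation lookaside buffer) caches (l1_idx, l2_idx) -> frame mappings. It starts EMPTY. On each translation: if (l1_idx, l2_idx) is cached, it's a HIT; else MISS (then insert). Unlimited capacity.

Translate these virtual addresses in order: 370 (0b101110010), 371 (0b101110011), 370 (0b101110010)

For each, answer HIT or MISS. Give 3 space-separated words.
Answer: MISS HIT HIT

Derivation:
vaddr=370: (5,3) not in TLB -> MISS, insert
vaddr=371: (5,3) in TLB -> HIT
vaddr=370: (5,3) in TLB -> HIT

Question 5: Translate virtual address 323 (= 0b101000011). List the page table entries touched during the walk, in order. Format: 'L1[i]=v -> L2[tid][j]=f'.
Answer: L1[5]=1 -> L2[1][0]=59

Derivation:
vaddr = 323 = 0b101000011
Split: l1_idx=5, l2_idx=0, offset=3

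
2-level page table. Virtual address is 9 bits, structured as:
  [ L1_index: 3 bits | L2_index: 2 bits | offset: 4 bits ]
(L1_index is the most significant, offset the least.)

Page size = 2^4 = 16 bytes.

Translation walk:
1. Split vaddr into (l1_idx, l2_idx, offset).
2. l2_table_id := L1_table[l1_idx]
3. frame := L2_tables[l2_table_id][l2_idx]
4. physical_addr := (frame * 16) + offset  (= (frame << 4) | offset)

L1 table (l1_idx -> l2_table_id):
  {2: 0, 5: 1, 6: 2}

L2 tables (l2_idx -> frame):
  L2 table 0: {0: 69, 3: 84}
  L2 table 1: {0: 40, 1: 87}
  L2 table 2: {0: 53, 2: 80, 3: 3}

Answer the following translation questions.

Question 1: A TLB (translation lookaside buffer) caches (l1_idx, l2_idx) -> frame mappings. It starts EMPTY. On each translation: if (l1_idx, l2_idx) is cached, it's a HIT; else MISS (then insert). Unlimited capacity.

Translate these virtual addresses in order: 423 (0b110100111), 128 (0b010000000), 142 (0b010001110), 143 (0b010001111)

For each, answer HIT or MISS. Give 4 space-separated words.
Answer: MISS MISS HIT HIT

Derivation:
vaddr=423: (6,2) not in TLB -> MISS, insert
vaddr=128: (2,0) not in TLB -> MISS, insert
vaddr=142: (2,0) in TLB -> HIT
vaddr=143: (2,0) in TLB -> HIT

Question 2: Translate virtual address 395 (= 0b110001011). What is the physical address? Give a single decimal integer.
vaddr = 395 = 0b110001011
Split: l1_idx=6, l2_idx=0, offset=11
L1[6] = 2
L2[2][0] = 53
paddr = 53 * 16 + 11 = 859

Answer: 859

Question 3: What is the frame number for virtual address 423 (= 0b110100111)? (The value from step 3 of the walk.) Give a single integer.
vaddr = 423: l1_idx=6, l2_idx=2
L1[6] = 2; L2[2][2] = 80

Answer: 80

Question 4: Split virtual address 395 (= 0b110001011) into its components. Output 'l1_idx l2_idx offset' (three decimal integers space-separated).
Answer: 6 0 11

Derivation:
vaddr = 395 = 0b110001011
  top 3 bits -> l1_idx = 6
  next 2 bits -> l2_idx = 0
  bottom 4 bits -> offset = 11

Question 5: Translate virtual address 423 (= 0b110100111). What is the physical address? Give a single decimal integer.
Answer: 1287

Derivation:
vaddr = 423 = 0b110100111
Split: l1_idx=6, l2_idx=2, offset=7
L1[6] = 2
L2[2][2] = 80
paddr = 80 * 16 + 7 = 1287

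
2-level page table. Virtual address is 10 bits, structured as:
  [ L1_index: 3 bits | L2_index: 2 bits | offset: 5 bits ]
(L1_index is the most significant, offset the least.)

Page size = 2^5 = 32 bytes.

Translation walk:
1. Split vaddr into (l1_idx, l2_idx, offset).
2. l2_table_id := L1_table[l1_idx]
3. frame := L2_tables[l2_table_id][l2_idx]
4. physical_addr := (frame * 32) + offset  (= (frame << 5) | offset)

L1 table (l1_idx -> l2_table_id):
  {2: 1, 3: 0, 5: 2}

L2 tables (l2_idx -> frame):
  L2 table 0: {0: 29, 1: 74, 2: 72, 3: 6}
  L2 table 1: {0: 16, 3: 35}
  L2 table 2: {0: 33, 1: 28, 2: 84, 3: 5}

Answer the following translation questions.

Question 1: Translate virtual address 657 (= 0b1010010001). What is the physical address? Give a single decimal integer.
vaddr = 657 = 0b1010010001
Split: l1_idx=5, l2_idx=0, offset=17
L1[5] = 2
L2[2][0] = 33
paddr = 33 * 32 + 17 = 1073

Answer: 1073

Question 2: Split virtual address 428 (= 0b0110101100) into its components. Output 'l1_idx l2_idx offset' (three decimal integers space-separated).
Answer: 3 1 12

Derivation:
vaddr = 428 = 0b0110101100
  top 3 bits -> l1_idx = 3
  next 2 bits -> l2_idx = 1
  bottom 5 bits -> offset = 12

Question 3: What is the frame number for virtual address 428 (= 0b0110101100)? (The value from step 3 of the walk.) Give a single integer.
Answer: 74

Derivation:
vaddr = 428: l1_idx=3, l2_idx=1
L1[3] = 0; L2[0][1] = 74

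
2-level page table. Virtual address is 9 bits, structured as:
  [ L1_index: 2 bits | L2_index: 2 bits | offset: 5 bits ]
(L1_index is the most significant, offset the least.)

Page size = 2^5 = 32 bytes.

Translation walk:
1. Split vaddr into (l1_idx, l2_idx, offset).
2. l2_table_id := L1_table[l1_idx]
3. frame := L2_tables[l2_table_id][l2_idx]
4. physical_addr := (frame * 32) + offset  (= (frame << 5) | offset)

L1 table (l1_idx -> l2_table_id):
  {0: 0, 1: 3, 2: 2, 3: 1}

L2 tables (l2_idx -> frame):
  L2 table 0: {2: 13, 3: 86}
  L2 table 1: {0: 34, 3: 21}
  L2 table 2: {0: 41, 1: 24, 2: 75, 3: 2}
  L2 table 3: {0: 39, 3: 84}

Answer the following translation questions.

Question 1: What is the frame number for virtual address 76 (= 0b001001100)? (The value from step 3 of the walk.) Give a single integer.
vaddr = 76: l1_idx=0, l2_idx=2
L1[0] = 0; L2[0][2] = 13

Answer: 13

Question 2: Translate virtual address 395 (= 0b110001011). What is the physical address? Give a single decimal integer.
Answer: 1099

Derivation:
vaddr = 395 = 0b110001011
Split: l1_idx=3, l2_idx=0, offset=11
L1[3] = 1
L2[1][0] = 34
paddr = 34 * 32 + 11 = 1099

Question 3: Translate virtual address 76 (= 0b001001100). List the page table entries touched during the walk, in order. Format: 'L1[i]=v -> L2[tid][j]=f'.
Answer: L1[0]=0 -> L2[0][2]=13

Derivation:
vaddr = 76 = 0b001001100
Split: l1_idx=0, l2_idx=2, offset=12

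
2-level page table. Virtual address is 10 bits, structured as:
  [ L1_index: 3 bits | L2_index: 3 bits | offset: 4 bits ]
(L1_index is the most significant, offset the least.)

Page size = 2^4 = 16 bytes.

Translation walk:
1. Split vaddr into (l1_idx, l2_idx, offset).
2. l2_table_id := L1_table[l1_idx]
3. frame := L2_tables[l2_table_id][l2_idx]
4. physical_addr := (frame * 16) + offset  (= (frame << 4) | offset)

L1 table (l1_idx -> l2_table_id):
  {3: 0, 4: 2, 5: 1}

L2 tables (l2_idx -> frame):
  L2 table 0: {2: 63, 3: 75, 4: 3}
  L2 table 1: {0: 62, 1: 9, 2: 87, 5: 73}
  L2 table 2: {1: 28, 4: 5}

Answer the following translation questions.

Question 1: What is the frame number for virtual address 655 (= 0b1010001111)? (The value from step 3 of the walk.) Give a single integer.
Answer: 62

Derivation:
vaddr = 655: l1_idx=5, l2_idx=0
L1[5] = 1; L2[1][0] = 62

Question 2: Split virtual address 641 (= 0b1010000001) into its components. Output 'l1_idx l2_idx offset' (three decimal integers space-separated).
vaddr = 641 = 0b1010000001
  top 3 bits -> l1_idx = 5
  next 3 bits -> l2_idx = 0
  bottom 4 bits -> offset = 1

Answer: 5 0 1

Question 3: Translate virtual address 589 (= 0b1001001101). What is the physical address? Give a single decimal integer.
vaddr = 589 = 0b1001001101
Split: l1_idx=4, l2_idx=4, offset=13
L1[4] = 2
L2[2][4] = 5
paddr = 5 * 16 + 13 = 93

Answer: 93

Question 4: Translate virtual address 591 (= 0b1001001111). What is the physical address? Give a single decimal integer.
vaddr = 591 = 0b1001001111
Split: l1_idx=4, l2_idx=4, offset=15
L1[4] = 2
L2[2][4] = 5
paddr = 5 * 16 + 15 = 95

Answer: 95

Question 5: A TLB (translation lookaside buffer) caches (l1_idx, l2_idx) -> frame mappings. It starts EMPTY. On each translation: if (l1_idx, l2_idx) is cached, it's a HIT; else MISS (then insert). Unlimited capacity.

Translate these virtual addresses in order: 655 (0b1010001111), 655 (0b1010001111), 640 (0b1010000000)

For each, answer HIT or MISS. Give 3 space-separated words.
Answer: MISS HIT HIT

Derivation:
vaddr=655: (5,0) not in TLB -> MISS, insert
vaddr=655: (5,0) in TLB -> HIT
vaddr=640: (5,0) in TLB -> HIT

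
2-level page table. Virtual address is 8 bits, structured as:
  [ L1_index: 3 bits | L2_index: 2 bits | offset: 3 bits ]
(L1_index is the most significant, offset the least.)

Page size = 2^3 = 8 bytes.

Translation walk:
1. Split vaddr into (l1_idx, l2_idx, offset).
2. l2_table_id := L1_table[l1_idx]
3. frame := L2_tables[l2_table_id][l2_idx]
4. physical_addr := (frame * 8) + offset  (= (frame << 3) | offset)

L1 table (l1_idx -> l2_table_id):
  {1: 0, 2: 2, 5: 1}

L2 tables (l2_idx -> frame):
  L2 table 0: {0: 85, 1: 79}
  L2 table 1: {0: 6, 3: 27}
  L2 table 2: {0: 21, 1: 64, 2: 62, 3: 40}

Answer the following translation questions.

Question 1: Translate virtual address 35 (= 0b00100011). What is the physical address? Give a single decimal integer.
Answer: 683

Derivation:
vaddr = 35 = 0b00100011
Split: l1_idx=1, l2_idx=0, offset=3
L1[1] = 0
L2[0][0] = 85
paddr = 85 * 8 + 3 = 683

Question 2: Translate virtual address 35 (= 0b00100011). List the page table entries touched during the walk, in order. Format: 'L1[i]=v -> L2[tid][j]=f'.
Answer: L1[1]=0 -> L2[0][0]=85

Derivation:
vaddr = 35 = 0b00100011
Split: l1_idx=1, l2_idx=0, offset=3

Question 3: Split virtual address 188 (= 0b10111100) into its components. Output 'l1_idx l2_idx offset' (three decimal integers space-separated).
vaddr = 188 = 0b10111100
  top 3 bits -> l1_idx = 5
  next 2 bits -> l2_idx = 3
  bottom 3 bits -> offset = 4

Answer: 5 3 4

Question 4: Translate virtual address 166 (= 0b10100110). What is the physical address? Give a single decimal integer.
vaddr = 166 = 0b10100110
Split: l1_idx=5, l2_idx=0, offset=6
L1[5] = 1
L2[1][0] = 6
paddr = 6 * 8 + 6 = 54

Answer: 54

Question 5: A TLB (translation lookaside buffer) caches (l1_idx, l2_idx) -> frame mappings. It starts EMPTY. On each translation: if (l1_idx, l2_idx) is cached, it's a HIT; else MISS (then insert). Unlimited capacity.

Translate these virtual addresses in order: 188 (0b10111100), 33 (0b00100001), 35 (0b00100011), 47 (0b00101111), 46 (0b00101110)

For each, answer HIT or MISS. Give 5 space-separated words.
Answer: MISS MISS HIT MISS HIT

Derivation:
vaddr=188: (5,3) not in TLB -> MISS, insert
vaddr=33: (1,0) not in TLB -> MISS, insert
vaddr=35: (1,0) in TLB -> HIT
vaddr=47: (1,1) not in TLB -> MISS, insert
vaddr=46: (1,1) in TLB -> HIT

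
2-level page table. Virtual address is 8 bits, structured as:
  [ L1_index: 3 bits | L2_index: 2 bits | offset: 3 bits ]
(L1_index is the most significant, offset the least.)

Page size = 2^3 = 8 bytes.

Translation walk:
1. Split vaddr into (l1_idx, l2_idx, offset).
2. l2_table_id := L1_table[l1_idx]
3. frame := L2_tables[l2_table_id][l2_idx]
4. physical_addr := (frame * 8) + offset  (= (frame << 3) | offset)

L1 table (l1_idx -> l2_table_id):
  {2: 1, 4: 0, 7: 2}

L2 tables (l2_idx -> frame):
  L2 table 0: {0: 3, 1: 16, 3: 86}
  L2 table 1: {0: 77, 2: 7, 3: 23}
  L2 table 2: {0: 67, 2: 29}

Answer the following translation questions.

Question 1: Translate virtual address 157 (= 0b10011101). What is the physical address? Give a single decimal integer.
vaddr = 157 = 0b10011101
Split: l1_idx=4, l2_idx=3, offset=5
L1[4] = 0
L2[0][3] = 86
paddr = 86 * 8 + 5 = 693

Answer: 693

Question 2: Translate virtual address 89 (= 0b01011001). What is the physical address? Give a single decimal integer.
Answer: 185

Derivation:
vaddr = 89 = 0b01011001
Split: l1_idx=2, l2_idx=3, offset=1
L1[2] = 1
L2[1][3] = 23
paddr = 23 * 8 + 1 = 185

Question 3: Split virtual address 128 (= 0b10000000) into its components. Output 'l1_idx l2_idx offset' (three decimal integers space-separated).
Answer: 4 0 0

Derivation:
vaddr = 128 = 0b10000000
  top 3 bits -> l1_idx = 4
  next 2 bits -> l2_idx = 0
  bottom 3 bits -> offset = 0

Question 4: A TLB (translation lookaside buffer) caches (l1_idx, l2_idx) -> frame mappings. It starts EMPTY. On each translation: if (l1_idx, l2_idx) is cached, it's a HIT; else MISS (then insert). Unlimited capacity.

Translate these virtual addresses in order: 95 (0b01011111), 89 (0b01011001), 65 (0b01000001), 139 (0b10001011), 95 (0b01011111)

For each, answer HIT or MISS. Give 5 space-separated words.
Answer: MISS HIT MISS MISS HIT

Derivation:
vaddr=95: (2,3) not in TLB -> MISS, insert
vaddr=89: (2,3) in TLB -> HIT
vaddr=65: (2,0) not in TLB -> MISS, insert
vaddr=139: (4,1) not in TLB -> MISS, insert
vaddr=95: (2,3) in TLB -> HIT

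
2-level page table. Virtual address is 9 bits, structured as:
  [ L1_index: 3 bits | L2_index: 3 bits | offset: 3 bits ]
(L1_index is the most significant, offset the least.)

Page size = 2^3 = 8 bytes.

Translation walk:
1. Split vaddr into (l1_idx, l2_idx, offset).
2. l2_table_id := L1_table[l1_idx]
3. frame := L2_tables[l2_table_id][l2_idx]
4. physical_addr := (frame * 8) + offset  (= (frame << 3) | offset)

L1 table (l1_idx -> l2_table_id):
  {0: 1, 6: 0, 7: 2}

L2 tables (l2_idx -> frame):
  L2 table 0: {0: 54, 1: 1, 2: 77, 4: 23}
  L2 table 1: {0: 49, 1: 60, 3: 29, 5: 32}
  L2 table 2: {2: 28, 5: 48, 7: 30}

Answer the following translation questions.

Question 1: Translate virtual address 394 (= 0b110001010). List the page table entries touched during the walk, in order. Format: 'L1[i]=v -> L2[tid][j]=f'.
vaddr = 394 = 0b110001010
Split: l1_idx=6, l2_idx=1, offset=2

Answer: L1[6]=0 -> L2[0][1]=1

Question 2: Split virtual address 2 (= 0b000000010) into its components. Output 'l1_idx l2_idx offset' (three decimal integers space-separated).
vaddr = 2 = 0b000000010
  top 3 bits -> l1_idx = 0
  next 3 bits -> l2_idx = 0
  bottom 3 bits -> offset = 2

Answer: 0 0 2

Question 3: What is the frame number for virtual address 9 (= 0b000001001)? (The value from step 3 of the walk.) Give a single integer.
vaddr = 9: l1_idx=0, l2_idx=1
L1[0] = 1; L2[1][1] = 60

Answer: 60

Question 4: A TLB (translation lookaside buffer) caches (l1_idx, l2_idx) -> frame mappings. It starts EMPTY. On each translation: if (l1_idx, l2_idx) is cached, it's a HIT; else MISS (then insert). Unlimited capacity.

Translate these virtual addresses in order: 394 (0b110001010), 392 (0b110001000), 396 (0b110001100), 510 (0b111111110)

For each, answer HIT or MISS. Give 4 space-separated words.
Answer: MISS HIT HIT MISS

Derivation:
vaddr=394: (6,1) not in TLB -> MISS, insert
vaddr=392: (6,1) in TLB -> HIT
vaddr=396: (6,1) in TLB -> HIT
vaddr=510: (7,7) not in TLB -> MISS, insert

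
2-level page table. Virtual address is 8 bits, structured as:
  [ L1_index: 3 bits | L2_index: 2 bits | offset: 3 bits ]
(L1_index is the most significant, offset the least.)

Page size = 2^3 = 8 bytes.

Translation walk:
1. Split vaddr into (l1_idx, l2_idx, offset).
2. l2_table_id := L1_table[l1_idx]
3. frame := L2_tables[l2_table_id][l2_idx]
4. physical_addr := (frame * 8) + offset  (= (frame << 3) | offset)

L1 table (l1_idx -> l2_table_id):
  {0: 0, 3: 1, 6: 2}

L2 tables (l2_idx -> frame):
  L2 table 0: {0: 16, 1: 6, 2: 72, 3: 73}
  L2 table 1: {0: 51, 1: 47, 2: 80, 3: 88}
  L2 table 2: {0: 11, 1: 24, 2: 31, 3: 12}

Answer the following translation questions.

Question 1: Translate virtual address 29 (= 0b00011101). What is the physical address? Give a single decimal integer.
Answer: 589

Derivation:
vaddr = 29 = 0b00011101
Split: l1_idx=0, l2_idx=3, offset=5
L1[0] = 0
L2[0][3] = 73
paddr = 73 * 8 + 5 = 589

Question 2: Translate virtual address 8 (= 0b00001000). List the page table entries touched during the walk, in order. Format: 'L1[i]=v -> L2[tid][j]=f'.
vaddr = 8 = 0b00001000
Split: l1_idx=0, l2_idx=1, offset=0

Answer: L1[0]=0 -> L2[0][1]=6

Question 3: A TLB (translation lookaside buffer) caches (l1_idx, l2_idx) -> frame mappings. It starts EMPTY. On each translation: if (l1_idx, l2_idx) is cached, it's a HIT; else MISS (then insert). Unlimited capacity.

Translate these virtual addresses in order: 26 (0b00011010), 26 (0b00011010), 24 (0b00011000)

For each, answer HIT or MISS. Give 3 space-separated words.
vaddr=26: (0,3) not in TLB -> MISS, insert
vaddr=26: (0,3) in TLB -> HIT
vaddr=24: (0,3) in TLB -> HIT

Answer: MISS HIT HIT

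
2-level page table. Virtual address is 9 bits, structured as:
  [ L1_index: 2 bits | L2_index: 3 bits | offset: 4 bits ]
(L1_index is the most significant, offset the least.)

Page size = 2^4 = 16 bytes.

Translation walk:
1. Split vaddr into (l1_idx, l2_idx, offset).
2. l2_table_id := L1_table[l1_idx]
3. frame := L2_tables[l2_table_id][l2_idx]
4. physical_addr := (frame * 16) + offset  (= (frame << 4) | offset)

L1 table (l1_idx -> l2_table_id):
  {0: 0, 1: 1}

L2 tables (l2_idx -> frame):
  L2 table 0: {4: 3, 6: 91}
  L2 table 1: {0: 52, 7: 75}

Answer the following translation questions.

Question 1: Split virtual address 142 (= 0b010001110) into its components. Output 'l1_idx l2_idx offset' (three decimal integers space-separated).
vaddr = 142 = 0b010001110
  top 2 bits -> l1_idx = 1
  next 3 bits -> l2_idx = 0
  bottom 4 bits -> offset = 14

Answer: 1 0 14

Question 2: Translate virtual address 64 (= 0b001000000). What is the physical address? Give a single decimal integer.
vaddr = 64 = 0b001000000
Split: l1_idx=0, l2_idx=4, offset=0
L1[0] = 0
L2[0][4] = 3
paddr = 3 * 16 + 0 = 48

Answer: 48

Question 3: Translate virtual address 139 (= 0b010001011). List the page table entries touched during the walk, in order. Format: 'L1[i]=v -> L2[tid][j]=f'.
Answer: L1[1]=1 -> L2[1][0]=52

Derivation:
vaddr = 139 = 0b010001011
Split: l1_idx=1, l2_idx=0, offset=11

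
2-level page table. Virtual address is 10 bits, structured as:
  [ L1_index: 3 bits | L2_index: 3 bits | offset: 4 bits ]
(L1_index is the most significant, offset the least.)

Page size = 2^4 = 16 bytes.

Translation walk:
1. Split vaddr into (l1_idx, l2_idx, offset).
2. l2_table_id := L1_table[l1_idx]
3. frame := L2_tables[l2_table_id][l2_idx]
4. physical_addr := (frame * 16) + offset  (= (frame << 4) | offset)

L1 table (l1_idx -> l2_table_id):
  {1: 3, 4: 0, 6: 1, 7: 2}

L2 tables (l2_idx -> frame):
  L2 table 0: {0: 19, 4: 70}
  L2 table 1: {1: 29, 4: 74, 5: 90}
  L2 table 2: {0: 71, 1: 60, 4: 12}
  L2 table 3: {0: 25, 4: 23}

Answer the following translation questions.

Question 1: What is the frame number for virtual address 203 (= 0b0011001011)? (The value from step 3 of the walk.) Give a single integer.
Answer: 23

Derivation:
vaddr = 203: l1_idx=1, l2_idx=4
L1[1] = 3; L2[3][4] = 23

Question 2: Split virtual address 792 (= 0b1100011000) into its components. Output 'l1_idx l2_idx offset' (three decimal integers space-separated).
Answer: 6 1 8

Derivation:
vaddr = 792 = 0b1100011000
  top 3 bits -> l1_idx = 6
  next 3 bits -> l2_idx = 1
  bottom 4 bits -> offset = 8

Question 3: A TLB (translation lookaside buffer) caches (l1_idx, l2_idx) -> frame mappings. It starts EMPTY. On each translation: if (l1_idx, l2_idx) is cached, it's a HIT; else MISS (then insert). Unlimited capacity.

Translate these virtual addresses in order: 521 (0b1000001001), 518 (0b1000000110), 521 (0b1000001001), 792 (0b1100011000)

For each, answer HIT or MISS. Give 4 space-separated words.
Answer: MISS HIT HIT MISS

Derivation:
vaddr=521: (4,0) not in TLB -> MISS, insert
vaddr=518: (4,0) in TLB -> HIT
vaddr=521: (4,0) in TLB -> HIT
vaddr=792: (6,1) not in TLB -> MISS, insert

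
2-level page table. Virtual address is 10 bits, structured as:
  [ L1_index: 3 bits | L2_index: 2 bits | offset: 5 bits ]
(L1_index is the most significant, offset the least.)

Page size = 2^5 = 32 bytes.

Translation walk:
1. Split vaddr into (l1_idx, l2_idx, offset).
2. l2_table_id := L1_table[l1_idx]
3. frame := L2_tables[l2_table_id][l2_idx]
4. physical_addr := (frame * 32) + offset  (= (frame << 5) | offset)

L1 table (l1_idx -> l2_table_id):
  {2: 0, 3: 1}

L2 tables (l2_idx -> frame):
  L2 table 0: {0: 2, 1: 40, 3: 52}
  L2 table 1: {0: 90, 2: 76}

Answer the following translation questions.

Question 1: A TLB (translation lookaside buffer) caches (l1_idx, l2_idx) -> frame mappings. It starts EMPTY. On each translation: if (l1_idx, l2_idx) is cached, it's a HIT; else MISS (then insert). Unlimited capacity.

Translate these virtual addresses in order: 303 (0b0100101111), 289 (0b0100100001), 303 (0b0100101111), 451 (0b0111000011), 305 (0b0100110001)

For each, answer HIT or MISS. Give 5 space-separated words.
vaddr=303: (2,1) not in TLB -> MISS, insert
vaddr=289: (2,1) in TLB -> HIT
vaddr=303: (2,1) in TLB -> HIT
vaddr=451: (3,2) not in TLB -> MISS, insert
vaddr=305: (2,1) in TLB -> HIT

Answer: MISS HIT HIT MISS HIT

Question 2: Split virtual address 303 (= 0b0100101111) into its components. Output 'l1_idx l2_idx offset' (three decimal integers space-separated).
vaddr = 303 = 0b0100101111
  top 3 bits -> l1_idx = 2
  next 2 bits -> l2_idx = 1
  bottom 5 bits -> offset = 15

Answer: 2 1 15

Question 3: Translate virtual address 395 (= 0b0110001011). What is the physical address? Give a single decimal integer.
Answer: 2891

Derivation:
vaddr = 395 = 0b0110001011
Split: l1_idx=3, l2_idx=0, offset=11
L1[3] = 1
L2[1][0] = 90
paddr = 90 * 32 + 11 = 2891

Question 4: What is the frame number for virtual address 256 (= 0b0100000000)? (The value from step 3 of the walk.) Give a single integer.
Answer: 2

Derivation:
vaddr = 256: l1_idx=2, l2_idx=0
L1[2] = 0; L2[0][0] = 2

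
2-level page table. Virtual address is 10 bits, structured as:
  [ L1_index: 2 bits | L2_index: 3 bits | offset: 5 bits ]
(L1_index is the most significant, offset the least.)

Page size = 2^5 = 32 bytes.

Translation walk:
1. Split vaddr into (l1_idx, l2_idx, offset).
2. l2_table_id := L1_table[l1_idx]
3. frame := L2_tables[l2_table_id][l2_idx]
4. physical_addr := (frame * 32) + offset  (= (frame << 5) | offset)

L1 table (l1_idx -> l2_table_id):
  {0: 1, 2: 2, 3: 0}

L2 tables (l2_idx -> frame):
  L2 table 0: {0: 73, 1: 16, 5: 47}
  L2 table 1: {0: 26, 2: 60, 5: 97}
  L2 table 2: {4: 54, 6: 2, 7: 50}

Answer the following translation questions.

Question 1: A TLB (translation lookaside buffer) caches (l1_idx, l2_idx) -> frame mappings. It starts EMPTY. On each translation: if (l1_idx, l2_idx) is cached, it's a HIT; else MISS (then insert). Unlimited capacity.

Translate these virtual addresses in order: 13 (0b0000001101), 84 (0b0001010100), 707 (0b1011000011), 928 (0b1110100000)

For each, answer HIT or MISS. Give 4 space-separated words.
Answer: MISS MISS MISS MISS

Derivation:
vaddr=13: (0,0) not in TLB -> MISS, insert
vaddr=84: (0,2) not in TLB -> MISS, insert
vaddr=707: (2,6) not in TLB -> MISS, insert
vaddr=928: (3,5) not in TLB -> MISS, insert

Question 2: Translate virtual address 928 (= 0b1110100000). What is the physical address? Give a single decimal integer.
Answer: 1504

Derivation:
vaddr = 928 = 0b1110100000
Split: l1_idx=3, l2_idx=5, offset=0
L1[3] = 0
L2[0][5] = 47
paddr = 47 * 32 + 0 = 1504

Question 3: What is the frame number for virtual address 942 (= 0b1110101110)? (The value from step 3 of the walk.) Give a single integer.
Answer: 47

Derivation:
vaddr = 942: l1_idx=3, l2_idx=5
L1[3] = 0; L2[0][5] = 47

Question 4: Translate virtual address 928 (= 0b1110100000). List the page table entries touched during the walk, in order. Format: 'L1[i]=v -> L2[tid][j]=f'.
vaddr = 928 = 0b1110100000
Split: l1_idx=3, l2_idx=5, offset=0

Answer: L1[3]=0 -> L2[0][5]=47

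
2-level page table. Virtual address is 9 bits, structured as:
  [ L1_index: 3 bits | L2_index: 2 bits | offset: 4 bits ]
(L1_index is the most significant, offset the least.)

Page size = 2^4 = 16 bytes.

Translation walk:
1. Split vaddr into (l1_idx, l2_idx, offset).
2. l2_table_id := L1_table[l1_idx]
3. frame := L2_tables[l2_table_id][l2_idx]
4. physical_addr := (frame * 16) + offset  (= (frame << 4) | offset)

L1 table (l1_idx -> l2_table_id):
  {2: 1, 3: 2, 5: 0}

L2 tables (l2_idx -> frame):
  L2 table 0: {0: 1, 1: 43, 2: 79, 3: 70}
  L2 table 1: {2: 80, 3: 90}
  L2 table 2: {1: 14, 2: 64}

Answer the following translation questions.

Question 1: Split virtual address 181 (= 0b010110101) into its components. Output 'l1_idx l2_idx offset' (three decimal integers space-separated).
vaddr = 181 = 0b010110101
  top 3 bits -> l1_idx = 2
  next 2 bits -> l2_idx = 3
  bottom 4 bits -> offset = 5

Answer: 2 3 5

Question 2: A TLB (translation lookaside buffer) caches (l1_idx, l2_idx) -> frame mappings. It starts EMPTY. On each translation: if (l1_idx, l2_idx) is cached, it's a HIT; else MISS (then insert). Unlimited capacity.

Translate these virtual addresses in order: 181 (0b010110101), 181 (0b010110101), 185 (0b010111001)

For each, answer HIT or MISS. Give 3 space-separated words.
vaddr=181: (2,3) not in TLB -> MISS, insert
vaddr=181: (2,3) in TLB -> HIT
vaddr=185: (2,3) in TLB -> HIT

Answer: MISS HIT HIT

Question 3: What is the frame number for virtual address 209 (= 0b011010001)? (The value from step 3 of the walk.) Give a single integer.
vaddr = 209: l1_idx=3, l2_idx=1
L1[3] = 2; L2[2][1] = 14

Answer: 14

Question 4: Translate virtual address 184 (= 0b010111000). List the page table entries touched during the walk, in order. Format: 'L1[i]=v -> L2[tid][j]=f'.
Answer: L1[2]=1 -> L2[1][3]=90

Derivation:
vaddr = 184 = 0b010111000
Split: l1_idx=2, l2_idx=3, offset=8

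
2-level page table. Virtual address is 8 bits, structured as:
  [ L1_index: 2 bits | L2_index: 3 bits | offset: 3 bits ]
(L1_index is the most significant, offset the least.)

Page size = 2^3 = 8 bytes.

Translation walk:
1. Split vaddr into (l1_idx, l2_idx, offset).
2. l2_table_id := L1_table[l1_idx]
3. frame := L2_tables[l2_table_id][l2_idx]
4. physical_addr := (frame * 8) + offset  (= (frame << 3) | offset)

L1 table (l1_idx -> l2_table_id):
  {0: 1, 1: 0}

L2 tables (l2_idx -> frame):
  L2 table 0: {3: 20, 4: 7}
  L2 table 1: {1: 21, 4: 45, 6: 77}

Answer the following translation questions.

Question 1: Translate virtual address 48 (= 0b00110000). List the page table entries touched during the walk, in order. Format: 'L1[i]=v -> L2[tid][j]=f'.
vaddr = 48 = 0b00110000
Split: l1_idx=0, l2_idx=6, offset=0

Answer: L1[0]=1 -> L2[1][6]=77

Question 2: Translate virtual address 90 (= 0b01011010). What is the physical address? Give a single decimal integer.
vaddr = 90 = 0b01011010
Split: l1_idx=1, l2_idx=3, offset=2
L1[1] = 0
L2[0][3] = 20
paddr = 20 * 8 + 2 = 162

Answer: 162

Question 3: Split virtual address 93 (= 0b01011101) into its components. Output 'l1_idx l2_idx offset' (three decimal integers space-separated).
Answer: 1 3 5

Derivation:
vaddr = 93 = 0b01011101
  top 2 bits -> l1_idx = 1
  next 3 bits -> l2_idx = 3
  bottom 3 bits -> offset = 5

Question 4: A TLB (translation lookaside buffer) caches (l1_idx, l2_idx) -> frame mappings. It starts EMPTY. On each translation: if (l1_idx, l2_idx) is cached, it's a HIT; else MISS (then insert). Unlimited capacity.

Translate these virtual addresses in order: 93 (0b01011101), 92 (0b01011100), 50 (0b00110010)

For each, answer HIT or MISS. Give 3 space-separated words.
Answer: MISS HIT MISS

Derivation:
vaddr=93: (1,3) not in TLB -> MISS, insert
vaddr=92: (1,3) in TLB -> HIT
vaddr=50: (0,6) not in TLB -> MISS, insert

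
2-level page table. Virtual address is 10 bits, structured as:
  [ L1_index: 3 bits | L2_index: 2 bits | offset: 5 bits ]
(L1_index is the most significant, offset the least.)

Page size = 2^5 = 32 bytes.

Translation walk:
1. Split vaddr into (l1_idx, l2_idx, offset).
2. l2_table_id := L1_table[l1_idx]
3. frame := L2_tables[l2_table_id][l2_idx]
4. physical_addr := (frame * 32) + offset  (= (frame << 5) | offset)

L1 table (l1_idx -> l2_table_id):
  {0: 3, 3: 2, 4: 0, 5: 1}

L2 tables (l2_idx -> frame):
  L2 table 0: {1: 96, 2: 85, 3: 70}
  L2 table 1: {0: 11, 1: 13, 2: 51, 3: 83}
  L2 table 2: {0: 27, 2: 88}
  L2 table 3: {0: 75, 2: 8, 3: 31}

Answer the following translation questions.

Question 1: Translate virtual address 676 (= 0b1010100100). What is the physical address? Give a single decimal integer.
Answer: 420

Derivation:
vaddr = 676 = 0b1010100100
Split: l1_idx=5, l2_idx=1, offset=4
L1[5] = 1
L2[1][1] = 13
paddr = 13 * 32 + 4 = 420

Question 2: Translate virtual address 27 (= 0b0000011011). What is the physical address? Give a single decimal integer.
vaddr = 27 = 0b0000011011
Split: l1_idx=0, l2_idx=0, offset=27
L1[0] = 3
L2[3][0] = 75
paddr = 75 * 32 + 27 = 2427

Answer: 2427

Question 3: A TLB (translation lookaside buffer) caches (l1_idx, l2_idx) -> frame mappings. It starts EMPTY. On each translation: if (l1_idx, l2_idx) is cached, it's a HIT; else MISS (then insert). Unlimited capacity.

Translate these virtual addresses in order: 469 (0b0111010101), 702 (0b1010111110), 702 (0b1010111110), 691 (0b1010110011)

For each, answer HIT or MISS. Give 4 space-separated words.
vaddr=469: (3,2) not in TLB -> MISS, insert
vaddr=702: (5,1) not in TLB -> MISS, insert
vaddr=702: (5,1) in TLB -> HIT
vaddr=691: (5,1) in TLB -> HIT

Answer: MISS MISS HIT HIT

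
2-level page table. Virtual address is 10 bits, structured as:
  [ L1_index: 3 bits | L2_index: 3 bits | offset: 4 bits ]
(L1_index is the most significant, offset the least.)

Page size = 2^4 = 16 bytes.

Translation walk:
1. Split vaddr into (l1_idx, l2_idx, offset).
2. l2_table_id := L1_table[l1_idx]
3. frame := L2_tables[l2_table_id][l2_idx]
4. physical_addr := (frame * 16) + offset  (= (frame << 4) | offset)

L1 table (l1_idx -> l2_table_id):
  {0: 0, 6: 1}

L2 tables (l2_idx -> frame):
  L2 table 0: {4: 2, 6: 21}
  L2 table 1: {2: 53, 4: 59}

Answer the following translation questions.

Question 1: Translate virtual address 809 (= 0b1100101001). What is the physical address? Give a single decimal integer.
vaddr = 809 = 0b1100101001
Split: l1_idx=6, l2_idx=2, offset=9
L1[6] = 1
L2[1][2] = 53
paddr = 53 * 16 + 9 = 857

Answer: 857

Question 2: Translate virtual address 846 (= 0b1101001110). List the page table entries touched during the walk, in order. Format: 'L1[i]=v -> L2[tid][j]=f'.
Answer: L1[6]=1 -> L2[1][4]=59

Derivation:
vaddr = 846 = 0b1101001110
Split: l1_idx=6, l2_idx=4, offset=14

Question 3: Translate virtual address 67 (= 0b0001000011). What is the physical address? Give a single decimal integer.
Answer: 35

Derivation:
vaddr = 67 = 0b0001000011
Split: l1_idx=0, l2_idx=4, offset=3
L1[0] = 0
L2[0][4] = 2
paddr = 2 * 16 + 3 = 35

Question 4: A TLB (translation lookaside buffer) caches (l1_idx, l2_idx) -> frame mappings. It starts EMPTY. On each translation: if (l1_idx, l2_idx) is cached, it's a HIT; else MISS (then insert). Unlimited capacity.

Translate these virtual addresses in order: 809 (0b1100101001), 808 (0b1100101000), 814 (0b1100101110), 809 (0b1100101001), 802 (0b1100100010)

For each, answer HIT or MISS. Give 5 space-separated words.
Answer: MISS HIT HIT HIT HIT

Derivation:
vaddr=809: (6,2) not in TLB -> MISS, insert
vaddr=808: (6,2) in TLB -> HIT
vaddr=814: (6,2) in TLB -> HIT
vaddr=809: (6,2) in TLB -> HIT
vaddr=802: (6,2) in TLB -> HIT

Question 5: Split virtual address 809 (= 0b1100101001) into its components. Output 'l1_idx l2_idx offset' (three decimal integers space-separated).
Answer: 6 2 9

Derivation:
vaddr = 809 = 0b1100101001
  top 3 bits -> l1_idx = 6
  next 3 bits -> l2_idx = 2
  bottom 4 bits -> offset = 9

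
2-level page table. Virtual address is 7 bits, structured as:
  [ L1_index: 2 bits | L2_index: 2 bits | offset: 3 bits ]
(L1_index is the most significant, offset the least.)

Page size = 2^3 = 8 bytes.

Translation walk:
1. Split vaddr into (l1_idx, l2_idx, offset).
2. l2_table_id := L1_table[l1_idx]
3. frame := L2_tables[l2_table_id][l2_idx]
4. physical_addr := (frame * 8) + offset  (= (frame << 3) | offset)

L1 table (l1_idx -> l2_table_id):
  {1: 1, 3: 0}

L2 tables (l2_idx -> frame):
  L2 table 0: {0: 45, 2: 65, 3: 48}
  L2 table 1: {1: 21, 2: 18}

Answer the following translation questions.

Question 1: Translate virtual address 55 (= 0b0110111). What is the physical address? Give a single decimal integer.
vaddr = 55 = 0b0110111
Split: l1_idx=1, l2_idx=2, offset=7
L1[1] = 1
L2[1][2] = 18
paddr = 18 * 8 + 7 = 151

Answer: 151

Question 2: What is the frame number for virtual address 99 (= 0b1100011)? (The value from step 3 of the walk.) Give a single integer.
Answer: 45

Derivation:
vaddr = 99: l1_idx=3, l2_idx=0
L1[3] = 0; L2[0][0] = 45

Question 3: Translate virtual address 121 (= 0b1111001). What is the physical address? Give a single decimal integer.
vaddr = 121 = 0b1111001
Split: l1_idx=3, l2_idx=3, offset=1
L1[3] = 0
L2[0][3] = 48
paddr = 48 * 8 + 1 = 385

Answer: 385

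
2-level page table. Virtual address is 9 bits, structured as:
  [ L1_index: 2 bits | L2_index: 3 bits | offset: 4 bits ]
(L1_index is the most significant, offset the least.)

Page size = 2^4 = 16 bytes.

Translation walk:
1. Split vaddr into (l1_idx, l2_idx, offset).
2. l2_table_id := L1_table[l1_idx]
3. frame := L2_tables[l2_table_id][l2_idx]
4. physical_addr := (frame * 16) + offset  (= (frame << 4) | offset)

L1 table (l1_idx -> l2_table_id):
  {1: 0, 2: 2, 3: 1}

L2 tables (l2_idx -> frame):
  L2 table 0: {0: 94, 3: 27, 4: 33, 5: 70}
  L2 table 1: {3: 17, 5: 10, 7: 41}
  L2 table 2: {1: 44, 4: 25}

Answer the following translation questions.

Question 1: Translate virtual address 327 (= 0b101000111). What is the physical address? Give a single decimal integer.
Answer: 407

Derivation:
vaddr = 327 = 0b101000111
Split: l1_idx=2, l2_idx=4, offset=7
L1[2] = 2
L2[2][4] = 25
paddr = 25 * 16 + 7 = 407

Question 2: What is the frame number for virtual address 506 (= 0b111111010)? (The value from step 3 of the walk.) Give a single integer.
vaddr = 506: l1_idx=3, l2_idx=7
L1[3] = 1; L2[1][7] = 41

Answer: 41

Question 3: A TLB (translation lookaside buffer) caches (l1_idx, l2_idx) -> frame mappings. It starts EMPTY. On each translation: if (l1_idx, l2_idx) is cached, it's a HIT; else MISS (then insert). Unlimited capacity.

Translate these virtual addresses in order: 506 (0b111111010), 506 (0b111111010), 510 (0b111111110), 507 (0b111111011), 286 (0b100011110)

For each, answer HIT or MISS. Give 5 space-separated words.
vaddr=506: (3,7) not in TLB -> MISS, insert
vaddr=506: (3,7) in TLB -> HIT
vaddr=510: (3,7) in TLB -> HIT
vaddr=507: (3,7) in TLB -> HIT
vaddr=286: (2,1) not in TLB -> MISS, insert

Answer: MISS HIT HIT HIT MISS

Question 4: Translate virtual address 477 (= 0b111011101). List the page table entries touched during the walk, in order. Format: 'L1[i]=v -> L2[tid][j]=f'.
Answer: L1[3]=1 -> L2[1][5]=10

Derivation:
vaddr = 477 = 0b111011101
Split: l1_idx=3, l2_idx=5, offset=13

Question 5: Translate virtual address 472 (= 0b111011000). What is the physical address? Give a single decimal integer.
Answer: 168

Derivation:
vaddr = 472 = 0b111011000
Split: l1_idx=3, l2_idx=5, offset=8
L1[3] = 1
L2[1][5] = 10
paddr = 10 * 16 + 8 = 168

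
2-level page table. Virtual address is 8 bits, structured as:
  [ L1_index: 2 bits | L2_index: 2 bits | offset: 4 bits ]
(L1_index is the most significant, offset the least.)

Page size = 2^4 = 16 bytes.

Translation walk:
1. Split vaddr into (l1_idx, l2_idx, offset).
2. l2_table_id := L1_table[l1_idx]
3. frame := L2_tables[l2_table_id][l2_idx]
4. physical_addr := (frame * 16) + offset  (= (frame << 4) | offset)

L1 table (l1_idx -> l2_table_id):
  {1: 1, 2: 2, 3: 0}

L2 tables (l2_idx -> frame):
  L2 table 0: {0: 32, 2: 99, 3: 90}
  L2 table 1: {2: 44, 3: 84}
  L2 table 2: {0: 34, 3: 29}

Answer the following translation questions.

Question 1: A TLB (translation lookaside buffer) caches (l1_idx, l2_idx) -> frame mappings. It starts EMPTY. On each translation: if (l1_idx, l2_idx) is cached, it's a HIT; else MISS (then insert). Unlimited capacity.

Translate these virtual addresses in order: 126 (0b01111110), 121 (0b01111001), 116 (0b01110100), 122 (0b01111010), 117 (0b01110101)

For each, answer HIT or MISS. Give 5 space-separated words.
vaddr=126: (1,3) not in TLB -> MISS, insert
vaddr=121: (1,3) in TLB -> HIT
vaddr=116: (1,3) in TLB -> HIT
vaddr=122: (1,3) in TLB -> HIT
vaddr=117: (1,3) in TLB -> HIT

Answer: MISS HIT HIT HIT HIT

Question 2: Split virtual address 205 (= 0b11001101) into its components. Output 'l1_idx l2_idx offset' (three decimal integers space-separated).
vaddr = 205 = 0b11001101
  top 2 bits -> l1_idx = 3
  next 2 bits -> l2_idx = 0
  bottom 4 bits -> offset = 13

Answer: 3 0 13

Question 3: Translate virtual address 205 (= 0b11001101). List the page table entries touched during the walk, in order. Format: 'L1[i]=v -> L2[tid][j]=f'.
Answer: L1[3]=0 -> L2[0][0]=32

Derivation:
vaddr = 205 = 0b11001101
Split: l1_idx=3, l2_idx=0, offset=13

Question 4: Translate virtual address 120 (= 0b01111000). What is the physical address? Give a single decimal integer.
Answer: 1352

Derivation:
vaddr = 120 = 0b01111000
Split: l1_idx=1, l2_idx=3, offset=8
L1[1] = 1
L2[1][3] = 84
paddr = 84 * 16 + 8 = 1352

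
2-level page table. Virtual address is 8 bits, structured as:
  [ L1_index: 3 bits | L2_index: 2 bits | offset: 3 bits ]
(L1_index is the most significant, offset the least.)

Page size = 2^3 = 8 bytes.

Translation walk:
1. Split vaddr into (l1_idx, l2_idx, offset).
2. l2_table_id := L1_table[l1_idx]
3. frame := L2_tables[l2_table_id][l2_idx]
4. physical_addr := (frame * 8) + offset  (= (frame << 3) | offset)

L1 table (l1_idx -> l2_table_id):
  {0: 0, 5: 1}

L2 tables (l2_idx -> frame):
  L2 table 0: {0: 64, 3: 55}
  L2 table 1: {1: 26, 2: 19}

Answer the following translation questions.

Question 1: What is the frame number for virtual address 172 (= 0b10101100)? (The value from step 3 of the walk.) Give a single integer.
Answer: 26

Derivation:
vaddr = 172: l1_idx=5, l2_idx=1
L1[5] = 1; L2[1][1] = 26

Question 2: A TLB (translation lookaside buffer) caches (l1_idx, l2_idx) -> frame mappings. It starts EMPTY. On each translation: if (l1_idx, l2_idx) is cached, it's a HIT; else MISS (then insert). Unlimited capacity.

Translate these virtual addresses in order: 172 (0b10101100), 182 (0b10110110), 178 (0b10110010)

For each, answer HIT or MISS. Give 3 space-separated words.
vaddr=172: (5,1) not in TLB -> MISS, insert
vaddr=182: (5,2) not in TLB -> MISS, insert
vaddr=178: (5,2) in TLB -> HIT

Answer: MISS MISS HIT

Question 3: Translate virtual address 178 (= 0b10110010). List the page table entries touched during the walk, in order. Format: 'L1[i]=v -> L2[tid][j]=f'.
vaddr = 178 = 0b10110010
Split: l1_idx=5, l2_idx=2, offset=2

Answer: L1[5]=1 -> L2[1][2]=19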